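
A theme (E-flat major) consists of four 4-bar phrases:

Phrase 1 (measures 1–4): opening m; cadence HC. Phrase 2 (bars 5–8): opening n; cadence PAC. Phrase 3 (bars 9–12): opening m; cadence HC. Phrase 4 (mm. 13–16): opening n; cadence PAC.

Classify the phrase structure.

repeated period

The cadence pattern HC–PAC–HC–PAC is weak–strong twice, and phrases 3–4 restate phrases 1–2: a period heard twice, not a double period (which would end weakly at phrase 2).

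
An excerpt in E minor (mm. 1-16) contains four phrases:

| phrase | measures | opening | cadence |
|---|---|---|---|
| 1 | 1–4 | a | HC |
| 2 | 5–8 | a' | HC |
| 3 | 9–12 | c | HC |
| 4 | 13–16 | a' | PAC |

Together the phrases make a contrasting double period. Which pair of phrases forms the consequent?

phrases 3 and 4

In a double period the first pair of phrases (ending half cadence) is the large antecedent and the second pair (ending perfect authentic cadence) is the large consequent; the consequent is phrases 3 and 4.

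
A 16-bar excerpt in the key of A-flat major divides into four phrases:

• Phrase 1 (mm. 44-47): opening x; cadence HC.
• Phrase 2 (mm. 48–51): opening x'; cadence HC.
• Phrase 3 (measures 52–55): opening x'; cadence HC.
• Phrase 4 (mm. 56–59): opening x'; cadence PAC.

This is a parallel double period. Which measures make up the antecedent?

In a double period the first pair of phrases (ending half cadence) is the large antecedent and the second pair (ending perfect authentic cadence) is the large consequent; the antecedent is measures 44–51.

measures 44–51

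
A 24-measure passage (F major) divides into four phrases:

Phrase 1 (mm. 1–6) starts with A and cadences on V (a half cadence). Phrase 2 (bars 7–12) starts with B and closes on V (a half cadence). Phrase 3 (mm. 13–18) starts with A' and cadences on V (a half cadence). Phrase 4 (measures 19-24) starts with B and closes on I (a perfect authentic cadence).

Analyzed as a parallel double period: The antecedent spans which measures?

In a double period the four phrases pair into a large antecedent (phrases 1–2, ending half cadence) and a large consequent (phrases 3–4, ending perfect authentic cadence). The antecedent spans measures 1-12.

measures 1–12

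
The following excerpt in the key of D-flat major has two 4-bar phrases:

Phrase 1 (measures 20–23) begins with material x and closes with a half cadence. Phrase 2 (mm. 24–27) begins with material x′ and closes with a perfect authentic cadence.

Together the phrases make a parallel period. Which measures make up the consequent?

measures 24–27

The phrase ending with the weaker cadence (half cadence) is the antecedent; the one ending more conclusively (perfect authentic cadence) is the consequent. The consequent is measures 24–27.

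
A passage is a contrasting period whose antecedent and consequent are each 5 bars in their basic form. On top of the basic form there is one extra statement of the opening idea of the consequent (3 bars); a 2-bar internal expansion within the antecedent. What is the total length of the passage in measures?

Basic contrasting period: 5 + 5 = 10 bars.
10 (basic form) + 3 (extra statement) + 2 (internal expansion) = 15.

15 measures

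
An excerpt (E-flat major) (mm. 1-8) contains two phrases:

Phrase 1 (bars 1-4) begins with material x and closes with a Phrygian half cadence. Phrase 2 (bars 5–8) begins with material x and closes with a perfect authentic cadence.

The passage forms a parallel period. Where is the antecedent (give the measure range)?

measures 1–4

The antecedent is the phrase ending with the weaker cadence (Phrygian half cadence, phrase 1) and the consequent the one ending more conclusively (perfect authentic cadence, phrase 2); the antecedent is bars 1-4.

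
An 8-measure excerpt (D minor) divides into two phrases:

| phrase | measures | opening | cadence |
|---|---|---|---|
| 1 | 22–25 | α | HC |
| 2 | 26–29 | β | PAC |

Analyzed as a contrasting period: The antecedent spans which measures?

measures 22–25

The antecedent is the phrase ending with the weaker cadence (half cadence, phrase 1) and the consequent the one ending more conclusively (perfect authentic cadence, phrase 2); the antecedent is mm. 22-25.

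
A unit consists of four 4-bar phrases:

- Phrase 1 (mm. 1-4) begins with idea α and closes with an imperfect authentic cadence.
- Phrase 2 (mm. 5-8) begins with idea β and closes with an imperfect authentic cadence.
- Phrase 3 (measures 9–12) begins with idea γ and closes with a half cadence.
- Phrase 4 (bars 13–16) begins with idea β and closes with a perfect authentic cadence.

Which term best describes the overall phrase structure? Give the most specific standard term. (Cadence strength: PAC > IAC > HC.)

Four phrases in two halves: the first half (mm. 1–8) ends with an imperfect authentic cadence, the second (mm. 9-16) with a perfect authentic cadence — a large antecedent–consequent pair, i.e. a double period.
Phrase 3 begins with different material from phrase 1, making it contrasting.

contrasting double period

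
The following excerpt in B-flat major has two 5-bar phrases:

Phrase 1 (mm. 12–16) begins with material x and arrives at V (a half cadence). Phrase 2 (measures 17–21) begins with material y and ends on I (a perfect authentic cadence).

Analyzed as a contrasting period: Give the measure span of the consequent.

measures 17–21

The antecedent is the phrase ending with the weaker cadence (half cadence, phrase 1) and the consequent the one ending more conclusively (perfect authentic cadence, phrase 2); the consequent is bars 17-21.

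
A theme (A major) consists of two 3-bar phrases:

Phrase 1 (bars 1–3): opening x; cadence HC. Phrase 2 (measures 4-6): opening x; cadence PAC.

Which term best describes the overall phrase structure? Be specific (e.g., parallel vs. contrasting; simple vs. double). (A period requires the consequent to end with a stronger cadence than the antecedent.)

Phrase 1 ends with a half cadence (weaker) and phrase 2 with a perfect authentic cadence (stronger): antecedent + consequent = a period.
The two phrases open with the same material (x / x), so the period is parallel.

parallel period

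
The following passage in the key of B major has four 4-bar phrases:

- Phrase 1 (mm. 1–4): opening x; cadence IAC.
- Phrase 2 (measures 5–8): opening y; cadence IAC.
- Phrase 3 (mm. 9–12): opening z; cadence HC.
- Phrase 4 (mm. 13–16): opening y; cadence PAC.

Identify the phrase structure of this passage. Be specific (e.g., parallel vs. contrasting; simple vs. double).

Four phrases in two halves: the first half (mm. 1–8) ends with an imperfect authentic cadence, the second (bars 9–16) with a perfect authentic cadence — a large antecedent–consequent pair, i.e. a double period.
Phrase 3 begins with different material from phrase 1, making it contrasting.

contrasting double period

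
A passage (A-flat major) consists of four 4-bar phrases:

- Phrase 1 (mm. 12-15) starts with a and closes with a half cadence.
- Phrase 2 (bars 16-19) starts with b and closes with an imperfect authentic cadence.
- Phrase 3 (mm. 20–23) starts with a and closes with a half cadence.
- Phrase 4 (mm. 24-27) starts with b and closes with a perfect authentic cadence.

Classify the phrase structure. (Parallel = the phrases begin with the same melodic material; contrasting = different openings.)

Four phrases in two halves: the first half (mm. 12–19) ends with an imperfect authentic cadence, the second (measures 20–27) with a perfect authentic cadence — a large antecedent–consequent pair, i.e. a double period.
Phrase 3 begins with the same material as phrase 1, making it parallel.

parallel double period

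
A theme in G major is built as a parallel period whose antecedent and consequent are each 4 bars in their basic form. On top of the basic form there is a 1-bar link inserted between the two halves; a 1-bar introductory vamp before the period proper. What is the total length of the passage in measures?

Basic parallel period: 4 + 4 = 8 bars.
8 (basic form) + 1 (link) + 1 (introduction) = 10.

10 measures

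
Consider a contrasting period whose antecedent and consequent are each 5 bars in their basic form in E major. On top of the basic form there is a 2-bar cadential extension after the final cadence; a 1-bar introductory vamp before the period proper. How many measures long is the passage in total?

Basic contrasting period: 5 + 5 = 10 bars.
10 (basic form) + 2 (cadential extension) + 1 (introduction) = 13.

13 measures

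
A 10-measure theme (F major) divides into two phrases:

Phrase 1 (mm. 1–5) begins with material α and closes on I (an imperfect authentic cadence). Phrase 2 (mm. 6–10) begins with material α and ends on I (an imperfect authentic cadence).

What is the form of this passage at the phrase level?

Both phrases have the same opening (α) and the same cadence (imperfect authentic cadence): the second is a restatement, not a consequent, so this is a repeated phrase rather than a period.

repeated phrase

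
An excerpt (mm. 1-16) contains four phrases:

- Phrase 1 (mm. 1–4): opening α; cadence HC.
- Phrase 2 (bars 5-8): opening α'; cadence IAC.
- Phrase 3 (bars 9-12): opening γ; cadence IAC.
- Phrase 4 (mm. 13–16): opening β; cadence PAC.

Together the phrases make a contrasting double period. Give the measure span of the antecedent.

In a double period the first pair of phrases (ending imperfect authentic cadence) is the large antecedent and the second pair (ending perfect authentic cadence) is the large consequent; the antecedent is measures 1–8.

measures 1–8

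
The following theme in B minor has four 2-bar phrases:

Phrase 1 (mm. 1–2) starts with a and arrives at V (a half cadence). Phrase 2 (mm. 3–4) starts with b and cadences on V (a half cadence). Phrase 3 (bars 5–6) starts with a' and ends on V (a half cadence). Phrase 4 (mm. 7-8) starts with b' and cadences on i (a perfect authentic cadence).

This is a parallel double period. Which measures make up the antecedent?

In a double period the first pair of phrases (ending half cadence) is the large antecedent and the second pair (ending perfect authentic cadence) is the large consequent; the antecedent is measures 1–4.

measures 1–4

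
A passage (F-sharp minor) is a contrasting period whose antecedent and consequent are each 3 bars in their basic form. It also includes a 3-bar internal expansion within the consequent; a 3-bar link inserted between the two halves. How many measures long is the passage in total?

Basic contrasting period: 3 + 3 = 6 bars.
6 (basic form) + 3 (internal expansion) + 3 (link) = 12.

12 measures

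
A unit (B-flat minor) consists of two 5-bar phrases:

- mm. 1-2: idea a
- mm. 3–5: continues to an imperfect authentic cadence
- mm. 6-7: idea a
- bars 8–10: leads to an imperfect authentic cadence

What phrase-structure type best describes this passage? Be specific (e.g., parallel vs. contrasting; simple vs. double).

repeated phrase

Both phrases have the same opening (a) and the same cadence (imperfect authentic cadence): the second is a restatement, not a consequent, so this is a repeated phrase rather than a period.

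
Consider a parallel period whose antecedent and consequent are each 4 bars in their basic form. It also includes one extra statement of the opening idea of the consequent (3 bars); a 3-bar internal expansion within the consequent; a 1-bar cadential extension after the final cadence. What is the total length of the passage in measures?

Basic parallel period: 4 + 4 = 8 bars.
8 (basic form) + 3 (extra statement) + 3 (internal expansion) + 1 (cadential extension) = 15.

15 measures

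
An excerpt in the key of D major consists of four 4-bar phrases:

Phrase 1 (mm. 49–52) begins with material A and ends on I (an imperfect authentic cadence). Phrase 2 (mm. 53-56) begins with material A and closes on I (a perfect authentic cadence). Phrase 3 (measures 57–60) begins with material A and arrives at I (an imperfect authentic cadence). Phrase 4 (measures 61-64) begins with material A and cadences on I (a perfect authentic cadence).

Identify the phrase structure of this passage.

The cadence pattern IAC–PAC–IAC–PAC is weak–strong twice, and phrases 3–4 restate phrases 1–2: a period heard twice, not a double period (which would end weakly at phrase 2).

repeated period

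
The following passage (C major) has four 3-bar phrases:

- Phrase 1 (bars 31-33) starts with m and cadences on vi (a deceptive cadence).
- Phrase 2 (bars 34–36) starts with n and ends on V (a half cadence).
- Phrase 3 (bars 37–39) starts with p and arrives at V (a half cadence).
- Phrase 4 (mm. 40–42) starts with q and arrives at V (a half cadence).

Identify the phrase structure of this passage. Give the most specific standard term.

Phrase 4 ends with a half cadence, no stronger than phrase 2's half cadence, so the four phrases do not form a double period; nor do phrases 3–4 duplicate 1–2, so it is not a repeated period. With no phrase reaching a conclusive cadence, the passage is a phrase group.

phrase group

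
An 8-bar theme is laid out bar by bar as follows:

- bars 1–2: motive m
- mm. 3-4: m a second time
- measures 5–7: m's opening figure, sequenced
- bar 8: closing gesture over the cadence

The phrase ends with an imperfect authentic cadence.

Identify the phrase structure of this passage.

Basic idea (bars 1–2) + its repetition (bars 3–4) form the presentation; fragmentation and cadence (bars 5–8) form the continuation — the 8-bar whole is a sentence.

sentence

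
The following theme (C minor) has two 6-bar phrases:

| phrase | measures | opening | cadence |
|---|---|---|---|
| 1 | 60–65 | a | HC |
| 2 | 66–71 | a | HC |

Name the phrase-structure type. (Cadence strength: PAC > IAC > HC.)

Both phrases have the same opening (a) and the same cadence (half cadence): the second is a restatement, not a consequent, so this is a repeated phrase rather than a period.

repeated phrase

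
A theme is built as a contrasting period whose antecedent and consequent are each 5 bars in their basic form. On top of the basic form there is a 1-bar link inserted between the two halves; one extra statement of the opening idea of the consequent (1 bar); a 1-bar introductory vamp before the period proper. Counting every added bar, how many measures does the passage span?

Basic contrasting period: 5 + 5 = 10 bars.
10 (basic form) + 1 (link) + 1 (extra statement) + 1 (introduction) = 13.

13 measures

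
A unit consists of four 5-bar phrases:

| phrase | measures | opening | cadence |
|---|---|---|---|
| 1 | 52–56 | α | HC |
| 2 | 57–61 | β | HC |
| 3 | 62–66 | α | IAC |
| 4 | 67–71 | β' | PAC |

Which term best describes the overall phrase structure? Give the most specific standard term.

parallel double period

Four phrases in two halves: the first half (measures 52-61) ends with a half cadence, the second (bars 62-71) with a perfect authentic cadence — a large antecedent–consequent pair, i.e. a double period.
Phrase 3 begins with the same material as phrase 1, making it parallel.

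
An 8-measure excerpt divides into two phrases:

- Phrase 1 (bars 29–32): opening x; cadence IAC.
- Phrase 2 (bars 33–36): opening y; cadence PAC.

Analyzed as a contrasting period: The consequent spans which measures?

The antecedent is the phrase ending with the weaker cadence (imperfect authentic cadence, phrase 1) and the consequent the one ending more conclusively (perfect authentic cadence, phrase 2); the consequent is measures 33–36.

measures 33–36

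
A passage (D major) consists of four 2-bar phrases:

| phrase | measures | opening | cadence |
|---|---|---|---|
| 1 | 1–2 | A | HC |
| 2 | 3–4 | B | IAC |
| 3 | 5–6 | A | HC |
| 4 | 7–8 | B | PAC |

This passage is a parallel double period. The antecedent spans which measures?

In a double period the four phrases pair into a large antecedent (phrases 1–2, ending imperfect authentic cadence) and a large consequent (phrases 3–4, ending perfect authentic cadence). The antecedent spans measures 1-4.

measures 1–4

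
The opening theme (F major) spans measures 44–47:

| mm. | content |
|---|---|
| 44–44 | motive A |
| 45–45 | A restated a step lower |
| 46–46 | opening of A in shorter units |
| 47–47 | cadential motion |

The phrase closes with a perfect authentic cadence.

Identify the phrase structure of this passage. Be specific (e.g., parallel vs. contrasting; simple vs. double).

sentence

Basic idea (measure 44) + its repetition (m. 45) form the presentation; fragmentation and cadence (mm. 46-47) form the continuation — the 4-bar whole is a sentence.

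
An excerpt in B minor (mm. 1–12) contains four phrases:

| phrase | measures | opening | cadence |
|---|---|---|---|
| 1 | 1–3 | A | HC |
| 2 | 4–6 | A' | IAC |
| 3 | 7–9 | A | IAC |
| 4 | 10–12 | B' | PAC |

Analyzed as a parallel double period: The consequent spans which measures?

In a double period the four phrases pair into a large antecedent (phrases 1–2, ending imperfect authentic cadence) and a large consequent (phrases 3–4, ending perfect authentic cadence). The consequent spans mm. 7–12.

measures 7–12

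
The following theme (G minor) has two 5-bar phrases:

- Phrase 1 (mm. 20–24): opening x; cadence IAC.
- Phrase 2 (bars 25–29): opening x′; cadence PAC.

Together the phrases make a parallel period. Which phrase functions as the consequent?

phrase 2

The phrase ending with the weaker cadence (imperfect authentic cadence) is the antecedent; the one ending more conclusively (perfect authentic cadence) is the consequent. The consequent is phrase 2.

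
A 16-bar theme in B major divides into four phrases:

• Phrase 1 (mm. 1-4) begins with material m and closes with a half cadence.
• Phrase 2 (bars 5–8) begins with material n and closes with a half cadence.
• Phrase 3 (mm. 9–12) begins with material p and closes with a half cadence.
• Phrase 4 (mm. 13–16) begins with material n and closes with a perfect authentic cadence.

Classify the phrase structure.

contrasting double period

Four phrases in two halves: the first half (bars 1–8) ends with a half cadence, the second (bars 9–16) with a perfect authentic cadence — a large antecedent–consequent pair, i.e. a double period.
Phrase 3 begins with different material from phrase 1, making it contrasting.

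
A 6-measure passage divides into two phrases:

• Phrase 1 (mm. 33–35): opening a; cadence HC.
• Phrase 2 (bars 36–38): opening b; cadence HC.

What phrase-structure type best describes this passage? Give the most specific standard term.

The second phrase closes with a half cadence, which is not stronger than the first phrase's half cadence; without a weak→strong cadential pair there is no antecedent–consequent relationship, so this is a phrase group rather than a period.

phrase group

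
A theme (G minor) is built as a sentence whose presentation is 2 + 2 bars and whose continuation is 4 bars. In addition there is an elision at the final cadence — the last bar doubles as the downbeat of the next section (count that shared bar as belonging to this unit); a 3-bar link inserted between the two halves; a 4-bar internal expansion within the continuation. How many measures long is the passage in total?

Basic sentence: 2 + 2 + 4 = 8 bars.
8 (basic form) + 3 (link) + 4 (internal expansion) = 15.
The elision shares a bar with the next section but does not change this unit's count.

15 measures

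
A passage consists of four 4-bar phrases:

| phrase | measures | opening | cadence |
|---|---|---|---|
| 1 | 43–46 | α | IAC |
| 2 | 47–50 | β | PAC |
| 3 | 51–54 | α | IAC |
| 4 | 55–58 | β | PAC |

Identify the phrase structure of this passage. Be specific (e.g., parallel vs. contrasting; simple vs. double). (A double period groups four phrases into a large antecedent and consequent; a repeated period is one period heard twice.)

repeated period

The cadence pattern IAC–PAC–IAC–PAC is weak–strong twice, and phrases 3–4 restate phrases 1–2: a period heard twice, not a double period (which would end weakly at phrase 2).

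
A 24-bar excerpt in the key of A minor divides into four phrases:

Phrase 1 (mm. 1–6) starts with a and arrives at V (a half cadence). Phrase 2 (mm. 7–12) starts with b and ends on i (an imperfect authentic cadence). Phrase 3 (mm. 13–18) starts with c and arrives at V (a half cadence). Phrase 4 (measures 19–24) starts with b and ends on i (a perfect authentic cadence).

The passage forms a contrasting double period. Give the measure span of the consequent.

In a double period the first pair of phrases (ending imperfect authentic cadence) is the large antecedent and the second pair (ending perfect authentic cadence) is the large consequent; the consequent is measures 13–24.

measures 13–24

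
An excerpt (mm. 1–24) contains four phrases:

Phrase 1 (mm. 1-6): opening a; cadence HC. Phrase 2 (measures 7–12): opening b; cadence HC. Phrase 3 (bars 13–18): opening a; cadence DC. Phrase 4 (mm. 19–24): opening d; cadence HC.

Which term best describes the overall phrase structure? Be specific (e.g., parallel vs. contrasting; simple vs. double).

Phrase 4 ends with a half cadence, no stronger than phrase 2's half cadence, so the four phrases do not form a double period; nor do phrases 3–4 duplicate 1–2, so it is not a repeated period. With no phrase reaching a conclusive cadence, the passage is a phrase group.

phrase group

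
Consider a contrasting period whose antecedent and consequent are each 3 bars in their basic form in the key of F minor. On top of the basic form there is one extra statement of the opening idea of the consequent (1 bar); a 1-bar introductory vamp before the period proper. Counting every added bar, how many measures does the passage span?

Basic contrasting period: 3 + 3 = 6 bars.
6 (basic form) + 1 (extra statement) + 1 (introduction) = 8.

8 measures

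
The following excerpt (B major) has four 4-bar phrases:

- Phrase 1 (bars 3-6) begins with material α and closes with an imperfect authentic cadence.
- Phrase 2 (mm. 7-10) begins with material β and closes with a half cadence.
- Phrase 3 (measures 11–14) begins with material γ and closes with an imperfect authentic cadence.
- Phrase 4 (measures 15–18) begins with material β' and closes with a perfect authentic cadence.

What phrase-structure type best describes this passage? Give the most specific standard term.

contrasting double period

Four phrases in two halves: the first half (bars 3–10) ends with a half cadence, the second (mm. 11-18) with a perfect authentic cadence — a large antecedent–consequent pair, i.e. a double period.
Phrase 3 begins with different material from phrase 1, making it contrasting.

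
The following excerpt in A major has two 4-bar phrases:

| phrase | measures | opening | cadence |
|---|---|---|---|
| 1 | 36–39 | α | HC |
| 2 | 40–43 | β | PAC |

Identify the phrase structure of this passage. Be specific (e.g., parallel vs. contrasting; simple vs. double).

contrasting period

Phrase 1 ends with a half cadence (weaker) and phrase 2 with a perfect authentic cadence (stronger): antecedent + consequent = a period.
The two phrases open with different material (α / β), so the period is contrasting.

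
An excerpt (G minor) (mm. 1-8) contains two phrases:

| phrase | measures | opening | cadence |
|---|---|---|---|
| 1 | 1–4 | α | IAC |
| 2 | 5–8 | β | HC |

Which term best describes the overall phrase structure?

phrase group

The second phrase closes with a half cadence, which is not stronger than the first phrase's imperfect authentic cadence; without a weak→strong cadential pair there is no antecedent–consequent relationship, so this is a phrase group rather than a period.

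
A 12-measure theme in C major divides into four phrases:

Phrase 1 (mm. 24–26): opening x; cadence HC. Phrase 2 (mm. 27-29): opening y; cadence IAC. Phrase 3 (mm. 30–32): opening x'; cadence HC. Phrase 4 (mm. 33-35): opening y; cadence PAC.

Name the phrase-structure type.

Four phrases in two halves: the first half (mm. 24–29) ends with an imperfect authentic cadence, the second (mm. 30–35) with a perfect authentic cadence — a large antecedent–consequent pair, i.e. a double period.
Phrase 3 begins with the same material as phrase 1, making it parallel.

parallel double period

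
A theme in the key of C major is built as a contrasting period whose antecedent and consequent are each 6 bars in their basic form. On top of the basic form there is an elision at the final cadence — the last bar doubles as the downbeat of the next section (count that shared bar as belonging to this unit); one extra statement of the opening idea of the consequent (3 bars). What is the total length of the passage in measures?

Basic contrasting period: 6 + 6 = 12 bars.
12 (basic form) + 3 (extra statement) = 15.
The elision shares a bar with the next section but does not change this unit's count.

15 measures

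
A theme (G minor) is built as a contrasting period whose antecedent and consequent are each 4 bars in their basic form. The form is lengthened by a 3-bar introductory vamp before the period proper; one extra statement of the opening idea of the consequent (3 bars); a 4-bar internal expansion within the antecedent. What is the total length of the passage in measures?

Basic contrasting period: 4 + 4 = 8 bars.
8 (basic form) + 3 (introduction) + 3 (extra statement) + 4 (internal expansion) = 18.

18 measures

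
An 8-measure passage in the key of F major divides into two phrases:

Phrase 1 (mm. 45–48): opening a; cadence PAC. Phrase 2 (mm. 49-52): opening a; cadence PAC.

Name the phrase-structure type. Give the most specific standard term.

repeated phrase

Both phrases have the same opening (a) and the same cadence (perfect authentic cadence): the second is a restatement, not a consequent, so this is a repeated phrase rather than a period.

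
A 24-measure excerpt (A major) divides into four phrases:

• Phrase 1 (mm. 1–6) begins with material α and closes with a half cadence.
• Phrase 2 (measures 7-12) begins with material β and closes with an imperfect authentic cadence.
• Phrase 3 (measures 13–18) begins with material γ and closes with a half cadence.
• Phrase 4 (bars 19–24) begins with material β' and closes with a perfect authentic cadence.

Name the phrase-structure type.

Four phrases in two halves: the first half (bars 1-12) ends with an imperfect authentic cadence, the second (mm. 13–24) with a perfect authentic cadence — a large antecedent–consequent pair, i.e. a double period.
Phrase 3 begins with different material from phrase 1, making it contrasting.

contrasting double period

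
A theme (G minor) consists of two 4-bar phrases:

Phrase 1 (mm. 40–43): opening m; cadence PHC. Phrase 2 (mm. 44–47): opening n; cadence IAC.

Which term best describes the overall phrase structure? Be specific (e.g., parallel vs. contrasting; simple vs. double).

contrasting period

Phrase 1 ends with a Phrygian half cadence (weaker) and phrase 2 with an imperfect authentic cadence (stronger): antecedent + consequent = a period.
The two phrases open with different material (m / n), so the period is contrasting.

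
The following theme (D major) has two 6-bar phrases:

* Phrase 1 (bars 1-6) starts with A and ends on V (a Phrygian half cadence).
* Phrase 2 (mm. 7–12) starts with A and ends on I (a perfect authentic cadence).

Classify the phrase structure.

Phrase 1 ends with a Phrygian half cadence (weaker) and phrase 2 with a perfect authentic cadence (stronger): antecedent + consequent = a period.
The two phrases open with the same material (A / A), so the period is parallel.

parallel period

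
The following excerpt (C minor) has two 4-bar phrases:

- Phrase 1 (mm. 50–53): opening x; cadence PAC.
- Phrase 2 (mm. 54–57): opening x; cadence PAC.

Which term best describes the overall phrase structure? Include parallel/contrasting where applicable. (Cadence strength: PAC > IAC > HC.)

Both phrases have the same opening (x) and the same cadence (perfect authentic cadence): the second is a restatement, not a consequent, so this is a repeated phrase rather than a period.

repeated phrase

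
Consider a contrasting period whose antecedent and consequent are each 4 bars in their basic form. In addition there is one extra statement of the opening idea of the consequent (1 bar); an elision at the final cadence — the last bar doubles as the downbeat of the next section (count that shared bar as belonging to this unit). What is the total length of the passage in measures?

9 measures

Basic contrasting period: 4 + 4 = 8 bars.
8 (basic form) + 1 (extra statement) = 9.
The elision shares a bar with the next section but does not change this unit's count.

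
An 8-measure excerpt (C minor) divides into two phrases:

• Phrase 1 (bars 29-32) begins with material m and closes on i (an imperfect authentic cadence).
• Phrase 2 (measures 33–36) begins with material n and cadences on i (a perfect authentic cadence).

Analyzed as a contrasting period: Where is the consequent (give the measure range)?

The antecedent is the phrase ending with the weaker cadence (imperfect authentic cadence, phrase 1) and the consequent the one ending more conclusively (perfect authentic cadence, phrase 2); the consequent is bars 33–36.

measures 33–36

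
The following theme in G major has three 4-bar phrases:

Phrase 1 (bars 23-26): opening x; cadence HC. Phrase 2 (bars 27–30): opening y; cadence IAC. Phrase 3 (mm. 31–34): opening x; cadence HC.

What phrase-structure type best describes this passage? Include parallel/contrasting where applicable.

phrase group

The final phrase closes with a half cadence, which is not stronger than the preceding imperfect authentic cadence; the 3 phrases lack an overall antecedent–consequent design and so form a phrase group.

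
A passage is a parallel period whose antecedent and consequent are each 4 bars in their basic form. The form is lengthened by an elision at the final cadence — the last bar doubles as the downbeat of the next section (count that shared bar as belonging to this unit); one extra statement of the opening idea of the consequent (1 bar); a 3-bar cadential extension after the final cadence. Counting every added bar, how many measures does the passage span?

Basic parallel period: 4 + 4 = 8 bars.
8 (basic form) + 1 (extra statement) + 3 (cadential extension) = 12.
The elision shares a bar with the next section but does not change this unit's count.

12 measures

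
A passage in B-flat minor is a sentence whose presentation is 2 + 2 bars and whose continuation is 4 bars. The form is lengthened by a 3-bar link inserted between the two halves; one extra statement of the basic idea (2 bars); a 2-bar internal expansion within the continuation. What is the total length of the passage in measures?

Basic sentence: 2 + 2 + 4 = 8 bars.
8 (basic form) + 3 (link) + 2 (extra statement) + 2 (internal expansion) = 15.

15 measures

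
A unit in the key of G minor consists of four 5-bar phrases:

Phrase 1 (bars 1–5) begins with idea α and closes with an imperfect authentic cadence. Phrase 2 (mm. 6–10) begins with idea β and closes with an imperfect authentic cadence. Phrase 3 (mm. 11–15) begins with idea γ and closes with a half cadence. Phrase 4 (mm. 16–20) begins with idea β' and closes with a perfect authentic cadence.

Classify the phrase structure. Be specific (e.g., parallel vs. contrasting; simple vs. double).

Four phrases in two halves: the first half (mm. 1-10) ends with an imperfect authentic cadence, the second (mm. 11-20) with a perfect authentic cadence — a large antecedent–consequent pair, i.e. a double period.
Phrase 3 begins with different material from phrase 1, making it contrasting.

contrasting double period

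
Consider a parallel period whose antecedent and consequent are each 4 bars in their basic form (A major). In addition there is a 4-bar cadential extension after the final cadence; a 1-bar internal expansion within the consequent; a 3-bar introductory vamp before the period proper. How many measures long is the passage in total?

16 measures

Basic parallel period: 4 + 4 = 8 bars.
8 (basic form) + 4 (cadential extension) + 1 (internal expansion) + 3 (introduction) = 16.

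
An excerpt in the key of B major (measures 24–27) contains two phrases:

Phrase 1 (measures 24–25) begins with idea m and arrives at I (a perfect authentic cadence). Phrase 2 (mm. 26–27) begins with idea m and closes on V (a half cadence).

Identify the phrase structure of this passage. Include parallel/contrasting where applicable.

phrase group

The second phrase closes with a half cadence, which is not stronger than the first phrase's perfect authentic cadence; without a weak→strong cadential pair there is no antecedent–consequent relationship, so this is a phrase group rather than a period.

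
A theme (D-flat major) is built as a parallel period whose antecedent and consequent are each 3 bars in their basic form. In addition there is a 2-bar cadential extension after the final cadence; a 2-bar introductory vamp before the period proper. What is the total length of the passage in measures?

Basic parallel period: 3 + 3 = 6 bars.
6 (basic form) + 2 (cadential extension) + 2 (introduction) = 10.

10 measures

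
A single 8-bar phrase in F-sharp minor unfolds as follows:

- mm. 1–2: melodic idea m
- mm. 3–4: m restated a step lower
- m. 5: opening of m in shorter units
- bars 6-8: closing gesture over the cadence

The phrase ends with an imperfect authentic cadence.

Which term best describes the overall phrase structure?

sentence

Basic idea (measures 1-2) + its repetition (measures 3-4) form the presentation; fragmentation and cadence (bars 5-8) form the continuation — the 8-bar whole is a sentence.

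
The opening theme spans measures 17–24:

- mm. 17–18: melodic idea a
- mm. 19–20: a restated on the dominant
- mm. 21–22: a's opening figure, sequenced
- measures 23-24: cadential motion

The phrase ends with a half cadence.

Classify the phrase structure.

Basic idea (bars 17-18) + its repetition (mm. 19–20) form the presentation; fragmentation and cadence (measures 21–24) form the continuation — the 8-bar whole is a sentence.

sentence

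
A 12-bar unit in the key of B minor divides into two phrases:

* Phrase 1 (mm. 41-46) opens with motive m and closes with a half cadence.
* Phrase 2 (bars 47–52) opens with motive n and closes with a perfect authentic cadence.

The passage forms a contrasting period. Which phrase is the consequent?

The phrase ending with the weaker cadence (half cadence) is the antecedent; the one ending more conclusively (perfect authentic cadence) is the consequent. The consequent is phrase 2.

phrase 2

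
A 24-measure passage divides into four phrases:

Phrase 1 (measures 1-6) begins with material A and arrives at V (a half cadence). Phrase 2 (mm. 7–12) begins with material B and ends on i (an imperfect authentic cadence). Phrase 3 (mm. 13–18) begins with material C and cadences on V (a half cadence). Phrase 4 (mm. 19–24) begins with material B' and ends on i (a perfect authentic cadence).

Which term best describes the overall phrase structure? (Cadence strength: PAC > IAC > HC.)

contrasting double period

Four phrases in two halves: the first half (mm. 1-12) ends with an imperfect authentic cadence, the second (mm. 13–24) with a perfect authentic cadence — a large antecedent–consequent pair, i.e. a double period.
Phrase 3 begins with different material from phrase 1, making it contrasting.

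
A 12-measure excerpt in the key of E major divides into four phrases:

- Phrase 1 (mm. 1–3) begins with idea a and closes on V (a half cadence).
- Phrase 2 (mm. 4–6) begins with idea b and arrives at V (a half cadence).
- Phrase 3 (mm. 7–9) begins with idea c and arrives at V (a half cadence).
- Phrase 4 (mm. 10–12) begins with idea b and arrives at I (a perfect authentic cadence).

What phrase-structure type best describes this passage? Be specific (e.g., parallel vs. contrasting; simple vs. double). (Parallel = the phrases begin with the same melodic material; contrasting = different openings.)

Four phrases in two halves: the first half (bars 1–6) ends with a half cadence, the second (measures 7–12) with a perfect authentic cadence — a large antecedent–consequent pair, i.e. a double period.
Phrase 3 begins with different material from phrase 1, making it contrasting.

contrasting double period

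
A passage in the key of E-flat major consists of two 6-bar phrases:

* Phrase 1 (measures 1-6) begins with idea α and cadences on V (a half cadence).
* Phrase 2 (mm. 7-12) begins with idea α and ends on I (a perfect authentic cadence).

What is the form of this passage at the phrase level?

parallel period

Phrase 1 ends with a half cadence (weaker) and phrase 2 with a perfect authentic cadence (stronger): antecedent + consequent = a period.
The two phrases open with the same material (α / α), so the period is parallel.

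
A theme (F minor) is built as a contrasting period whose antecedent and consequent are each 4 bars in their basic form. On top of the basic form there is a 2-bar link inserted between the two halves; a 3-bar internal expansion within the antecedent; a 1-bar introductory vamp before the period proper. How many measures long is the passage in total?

Basic contrasting period: 4 + 4 = 8 bars.
8 (basic form) + 2 (link) + 3 (internal expansion) + 1 (introduction) = 14.

14 measures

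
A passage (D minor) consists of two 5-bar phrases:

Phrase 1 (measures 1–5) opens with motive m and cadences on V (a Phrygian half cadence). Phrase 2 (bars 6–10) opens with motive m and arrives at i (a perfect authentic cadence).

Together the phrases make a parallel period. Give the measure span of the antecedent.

The phrase ending with the weaker cadence (Phrygian half cadence) is the antecedent; the one ending more conclusively (perfect authentic cadence) is the consequent. The antecedent is measures 1–5.

measures 1–5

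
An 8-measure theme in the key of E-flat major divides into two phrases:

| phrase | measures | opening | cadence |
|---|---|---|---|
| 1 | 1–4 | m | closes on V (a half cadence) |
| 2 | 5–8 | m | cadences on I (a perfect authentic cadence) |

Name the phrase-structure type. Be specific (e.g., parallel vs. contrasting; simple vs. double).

parallel period

Phrase 1 ends with a half cadence (weaker) and phrase 2 with a perfect authentic cadence (stronger): antecedent + consequent = a period.
The two phrases open with the same material (m / m), so the period is parallel.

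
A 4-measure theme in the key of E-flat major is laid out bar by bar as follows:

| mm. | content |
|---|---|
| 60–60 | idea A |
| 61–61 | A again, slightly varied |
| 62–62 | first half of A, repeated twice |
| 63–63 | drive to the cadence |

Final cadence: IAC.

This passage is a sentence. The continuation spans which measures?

measures 62–63

After the presentation (mm. 60-61), the continuation covers the fragmentation through the cadence: bars 62–63.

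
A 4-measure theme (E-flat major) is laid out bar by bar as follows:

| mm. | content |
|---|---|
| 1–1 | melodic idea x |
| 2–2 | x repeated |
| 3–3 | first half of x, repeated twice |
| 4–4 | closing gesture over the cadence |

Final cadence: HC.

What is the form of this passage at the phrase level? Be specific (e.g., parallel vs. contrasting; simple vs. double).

Basic idea (measure 1) + its repetition (measure 2) form the presentation; fragmentation and cadence (mm. 3–4) form the continuation — the 4-bar whole is a sentence.

sentence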